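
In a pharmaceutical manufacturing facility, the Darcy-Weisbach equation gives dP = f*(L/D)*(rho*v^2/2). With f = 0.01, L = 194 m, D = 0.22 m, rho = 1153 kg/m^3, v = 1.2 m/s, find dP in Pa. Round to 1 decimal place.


dP = f * (L/D) * (rho*v^2/2)
dP = 0.01 * (194/0.22) * (1153*1.2^2/2)
L/D = 881.81818182
rho*v^2/2 = 1153*1.44/2 = 830.16
dP = 0.01 * 881.81818182 * 830.16
dP = 7320.5 Pa


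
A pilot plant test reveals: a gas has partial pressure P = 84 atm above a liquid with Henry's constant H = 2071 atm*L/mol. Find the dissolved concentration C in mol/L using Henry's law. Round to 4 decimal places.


C = P / H
C = 84 / 2071
C = 0.0406 mol/L


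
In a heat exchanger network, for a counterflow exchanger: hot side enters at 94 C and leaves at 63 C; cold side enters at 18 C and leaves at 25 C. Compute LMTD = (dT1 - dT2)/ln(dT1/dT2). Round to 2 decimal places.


dT1 = Th_in - Tc_out = 94 - 25 = 69
dT2 = Th_out - Tc_in = 63 - 18 = 45
LMTD = (dT1 - dT2) / ln(dT1/dT2)
LMTD = (69 - 45) / ln(69/45)
LMTD = 56.15 K


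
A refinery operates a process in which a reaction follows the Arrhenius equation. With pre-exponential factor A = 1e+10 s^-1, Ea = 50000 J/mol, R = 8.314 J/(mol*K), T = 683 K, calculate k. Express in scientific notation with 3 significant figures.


k = A * exp(-Ea/(R*T))
k = 1e+10 * exp(-50000 / (8.314 * 683))
k = 1e+10 * exp(-8.805201)
k = 1.50e+06


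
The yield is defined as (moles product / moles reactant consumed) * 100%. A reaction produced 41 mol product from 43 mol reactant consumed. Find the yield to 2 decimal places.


Yield = (moles product / moles consumed) * 100%
Yield = (41 / 43) * 100
Yield = 0.9535 * 100
Yield = 95.35%


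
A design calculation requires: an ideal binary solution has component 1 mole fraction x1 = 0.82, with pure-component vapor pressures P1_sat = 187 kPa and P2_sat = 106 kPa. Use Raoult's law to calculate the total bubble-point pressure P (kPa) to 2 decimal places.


P = x1*P1_sat + x2*P2_sat
x2 = 1 - x1 = 1 - 0.82 = 0.18
P = 0.82*187 + 0.18*106
P = 153.34 + 19.08
P = 172.42 kPa


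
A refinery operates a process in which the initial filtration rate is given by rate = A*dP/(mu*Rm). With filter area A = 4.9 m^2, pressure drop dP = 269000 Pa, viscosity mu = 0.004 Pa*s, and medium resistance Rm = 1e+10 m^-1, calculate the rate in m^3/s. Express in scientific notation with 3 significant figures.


rate = A * dP / (mu * Rm)
rate = 4.9 * 269000 / (0.004 * 1e+10)
rate = 1318100.0 / 4.000e+07
rate = 3.30e-02 m^3/s


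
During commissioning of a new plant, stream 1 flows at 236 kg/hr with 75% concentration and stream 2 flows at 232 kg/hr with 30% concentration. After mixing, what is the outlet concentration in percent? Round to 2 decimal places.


Mass balance on solute: F1*x1 + F2*x2 = F3*x3
F3 = F1 + F2 = 236 + 232 = 468 kg/hr
x3 = (F1*x1 + F2*x2)/F3
x3 = (236*0.75 + 232*0.3) / 468
x3 = 52.69%


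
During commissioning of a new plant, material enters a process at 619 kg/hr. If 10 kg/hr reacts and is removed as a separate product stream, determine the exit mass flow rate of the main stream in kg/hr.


Steady-state mass balance on the main outlet: F_out = F_in - F_removed
F_out = 619 - 10
F_out = 609 kg/hr


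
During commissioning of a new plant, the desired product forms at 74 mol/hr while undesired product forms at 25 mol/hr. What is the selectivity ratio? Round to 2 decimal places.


S = desired product rate / undesired product rate
S = 74 / 25
S = 2.96


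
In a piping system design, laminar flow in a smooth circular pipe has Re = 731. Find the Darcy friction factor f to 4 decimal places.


f = 64 / Re
f = 64 / 731
f = 0.0876


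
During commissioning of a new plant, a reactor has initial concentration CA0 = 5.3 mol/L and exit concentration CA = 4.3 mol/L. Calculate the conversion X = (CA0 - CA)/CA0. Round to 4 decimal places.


X = (CA0 - CA) / CA0
X = (5.3 - 4.3) / 5.3
X = 1.0 / 5.3
X = 0.1887


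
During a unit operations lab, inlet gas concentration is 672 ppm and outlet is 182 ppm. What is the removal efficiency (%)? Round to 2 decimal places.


Efficiency = (G_in - G_out) / G_in * 100%
Efficiency = (672 - 182) / 672 * 100
Efficiency = 490 / 672 * 100
Efficiency = 72.92%


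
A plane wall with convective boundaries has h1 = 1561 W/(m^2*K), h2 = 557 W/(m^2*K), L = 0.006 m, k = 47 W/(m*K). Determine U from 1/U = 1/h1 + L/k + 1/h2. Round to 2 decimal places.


1/U = 1/h1 + L/k + 1/h2
1/U = 1/1561 + 0.006/47 + 1/557
1/U = 0.000640615 + 0.0001276596 + 0.0017953321
1/U = 0.0025636067
U = 390.08 W/(m^2*K)


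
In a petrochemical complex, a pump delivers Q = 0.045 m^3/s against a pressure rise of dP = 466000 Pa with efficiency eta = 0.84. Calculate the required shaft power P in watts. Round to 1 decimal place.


P = Q * dP / eta
P = 0.045 * 466000 / 0.84
P = 20970.0 / 0.84
P = 24964.3 W


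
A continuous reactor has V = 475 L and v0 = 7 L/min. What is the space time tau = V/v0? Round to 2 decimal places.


tau = V / v0
tau = 475 / 7
tau = 67.86 min


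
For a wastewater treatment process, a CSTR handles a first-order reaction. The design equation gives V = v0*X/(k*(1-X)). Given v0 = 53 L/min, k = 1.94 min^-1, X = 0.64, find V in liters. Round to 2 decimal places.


V = v0 * X / (k * (1 - X))
V = 53 * 0.64 / (1.94 * (1 - 0.64))
V = 33.92 / (1.94 * 0.36)
V = 33.92 / 0.6984
V = 48.57 L


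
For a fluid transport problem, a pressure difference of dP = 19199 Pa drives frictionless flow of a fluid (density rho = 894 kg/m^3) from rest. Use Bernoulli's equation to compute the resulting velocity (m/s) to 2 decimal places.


v = sqrt(2*dP/rho)
v = sqrt(2*19199/894)
v = sqrt(42.950783)
v = 6.55 m/s


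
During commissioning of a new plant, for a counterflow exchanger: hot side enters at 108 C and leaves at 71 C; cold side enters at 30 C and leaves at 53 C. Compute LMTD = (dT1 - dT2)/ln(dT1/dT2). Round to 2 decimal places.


dT1 = Th_in - Tc_out = 108 - 53 = 55
dT2 = Th_out - Tc_in = 71 - 30 = 41
LMTD = (dT1 - dT2) / ln(dT1/dT2)
LMTD = (55 - 41) / ln(55/41)
LMTD = 47.66 K


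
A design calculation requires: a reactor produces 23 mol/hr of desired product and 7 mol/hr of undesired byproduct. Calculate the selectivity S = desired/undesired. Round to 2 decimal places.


S = desired product rate / undesired product rate
S = 23 / 7
S = 3.29


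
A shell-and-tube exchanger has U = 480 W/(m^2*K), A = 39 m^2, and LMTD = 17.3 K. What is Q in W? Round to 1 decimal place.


Q = U * A * LMTD
Q = 480 * 39 * 17.3
Q = 323856.0 W


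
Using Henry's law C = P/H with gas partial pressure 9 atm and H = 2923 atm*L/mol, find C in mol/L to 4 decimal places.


C = P / H
C = 9 / 2923
C = 0.0031 mol/L


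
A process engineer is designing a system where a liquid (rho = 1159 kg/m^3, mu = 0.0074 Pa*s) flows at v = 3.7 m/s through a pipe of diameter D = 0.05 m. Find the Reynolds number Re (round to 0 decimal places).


Re = rho * v * D / mu
Re = 1159 * 3.7 * 0.05 / 0.0074
Re = 214.415 / 0.0074
Re = 28975


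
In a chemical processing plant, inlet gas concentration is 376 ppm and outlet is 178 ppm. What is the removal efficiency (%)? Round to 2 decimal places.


Efficiency = (G_in - G_out) / G_in * 100%
Efficiency = (376 - 178) / 376 * 100
Efficiency = 198 / 376 * 100
Efficiency = 52.66%


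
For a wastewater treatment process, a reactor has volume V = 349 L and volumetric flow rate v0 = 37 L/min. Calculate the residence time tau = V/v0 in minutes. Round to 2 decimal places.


tau = V / v0
tau = 349 / 37
tau = 9.43 min


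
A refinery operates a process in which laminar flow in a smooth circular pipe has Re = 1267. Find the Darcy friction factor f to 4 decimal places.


f = 64 / Re
f = 64 / 1267
f = 0.0505


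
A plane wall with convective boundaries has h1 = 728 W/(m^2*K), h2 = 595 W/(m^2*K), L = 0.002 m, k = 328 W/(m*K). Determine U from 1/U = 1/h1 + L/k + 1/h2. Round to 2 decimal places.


1/U = 1/h1 + L/k + 1/h2
1/U = 1/728 + 0.002/328 + 1/595
1/U = 0.0013736264 + 6.0976e-06 + 0.0016806723
1/U = 0.0030603963
U = 326.76 W/(m^2*K)


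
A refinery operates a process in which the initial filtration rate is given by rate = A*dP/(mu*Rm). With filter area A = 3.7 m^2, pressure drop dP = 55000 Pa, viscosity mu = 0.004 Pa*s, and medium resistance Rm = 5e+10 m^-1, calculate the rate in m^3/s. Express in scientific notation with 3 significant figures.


rate = A * dP / (mu * Rm)
rate = 3.7 * 55000 / (0.004 * 5e+10)
rate = 203500.0 / 2.000e+08
rate = 1.02e-03 m^3/s


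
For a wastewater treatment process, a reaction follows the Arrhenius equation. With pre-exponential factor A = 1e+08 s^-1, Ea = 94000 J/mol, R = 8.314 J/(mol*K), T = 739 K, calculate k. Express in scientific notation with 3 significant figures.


k = A * exp(-Ea/(R*T))
k = 1e+08 * exp(-94000 / (8.314 * 739))
k = 1e+08 * exp(-15.299365)
k = 2.27e+01


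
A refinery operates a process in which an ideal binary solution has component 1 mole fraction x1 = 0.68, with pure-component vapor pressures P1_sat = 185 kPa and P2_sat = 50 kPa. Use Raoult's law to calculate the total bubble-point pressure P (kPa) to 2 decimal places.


P = x1*P1_sat + x2*P2_sat
x2 = 1 - x1 = 1 - 0.68 = 0.32
P = 0.68*185 + 0.32*50
P = 125.8 + 16.0
P = 141.80 kPa


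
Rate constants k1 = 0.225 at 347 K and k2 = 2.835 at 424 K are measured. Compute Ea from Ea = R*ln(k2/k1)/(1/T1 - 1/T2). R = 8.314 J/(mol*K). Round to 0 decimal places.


Ea = R * ln(k2/k1) / (1/T1 - 1/T2)
ln(k2/k1) = ln(2.835/0.225) = 2.5336968
1/T1 - 1/T2 = 1/347 - 1/424 = 0.000523353814
Ea = 8.314 * 2.5336968 / 0.000523353814
Ea = 40250 J/mol


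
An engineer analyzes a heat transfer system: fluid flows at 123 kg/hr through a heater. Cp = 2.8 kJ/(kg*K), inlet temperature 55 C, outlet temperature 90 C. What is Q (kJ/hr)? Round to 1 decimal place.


Q = m_dot * Cp * (T2 - T1)
Q = 123 * 2.8 * (90 - 55)
Q = 123 * 2.8 * 35
Q = 12054.0 kJ/hr


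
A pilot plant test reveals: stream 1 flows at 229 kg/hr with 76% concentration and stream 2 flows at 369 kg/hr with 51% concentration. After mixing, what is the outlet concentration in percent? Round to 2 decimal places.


Mass balance on solute: F1*x1 + F2*x2 = F3*x3
F3 = F1 + F2 = 229 + 369 = 598 kg/hr
x3 = (F1*x1 + F2*x2)/F3
x3 = (229*0.76 + 369*0.51) / 598
x3 = 60.57%


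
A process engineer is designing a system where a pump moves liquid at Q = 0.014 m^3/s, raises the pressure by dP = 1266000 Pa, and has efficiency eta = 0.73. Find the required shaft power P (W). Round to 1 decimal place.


P = Q * dP / eta
P = 0.014 * 1266000 / 0.73
P = 17724.0 / 0.73
P = 24279.5 W


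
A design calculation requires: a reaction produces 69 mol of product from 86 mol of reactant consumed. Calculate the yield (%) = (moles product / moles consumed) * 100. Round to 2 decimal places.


Yield = (moles product / moles consumed) * 100%
Yield = (69 / 86) * 100
Yield = 0.8023 * 100
Yield = 80.23%


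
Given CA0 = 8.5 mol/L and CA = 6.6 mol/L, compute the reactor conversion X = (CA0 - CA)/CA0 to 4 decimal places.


X = (CA0 - CA) / CA0
X = (8.5 - 6.6) / 8.5
X = 1.9 / 8.5
X = 0.2235


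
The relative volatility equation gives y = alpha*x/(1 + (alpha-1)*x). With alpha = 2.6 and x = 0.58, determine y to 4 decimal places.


y = alpha*x / (1 + (alpha-1)*x)
y = 2.6*0.58 / (1 + (2.6-1)*0.58)
y = 1.508 / (1 + 0.928)
y = 1.508 / 1.928
y = 0.7822


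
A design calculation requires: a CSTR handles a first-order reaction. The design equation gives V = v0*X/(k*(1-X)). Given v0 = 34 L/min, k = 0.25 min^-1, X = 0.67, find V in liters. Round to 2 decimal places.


V = v0 * X / (k * (1 - X))
V = 34 * 0.67 / (0.25 * (1 - 0.67))
V = 22.78 / (0.25 * 0.33)
V = 22.78 / 0.0825
V = 276.12 L


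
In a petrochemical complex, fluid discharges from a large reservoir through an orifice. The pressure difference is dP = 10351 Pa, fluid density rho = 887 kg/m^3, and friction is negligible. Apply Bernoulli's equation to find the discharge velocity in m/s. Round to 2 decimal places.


v = sqrt(2*dP/rho)
v = sqrt(2*10351/887)
v = sqrt(23.339346)
v = 4.83 m/s


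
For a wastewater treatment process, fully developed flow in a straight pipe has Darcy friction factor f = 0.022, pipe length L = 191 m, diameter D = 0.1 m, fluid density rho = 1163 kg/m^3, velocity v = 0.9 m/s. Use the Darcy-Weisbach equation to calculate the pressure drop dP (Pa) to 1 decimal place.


dP = f * (L/D) * (rho*v^2/2)
dP = 0.022 * (191/0.1) * (1163*0.9^2/2)
L/D = 1910.0
rho*v^2/2 = 1163*0.81/2 = 471.015
dP = 0.022 * 1910.0 * 471.015
dP = 19792.1 Pa


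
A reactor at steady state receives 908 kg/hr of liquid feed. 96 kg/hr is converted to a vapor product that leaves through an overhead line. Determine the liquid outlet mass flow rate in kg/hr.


Steady-state mass balance on the main outlet: F_out = F_in - F_removed
F_out = 908 - 96
F_out = 812 kg/hr


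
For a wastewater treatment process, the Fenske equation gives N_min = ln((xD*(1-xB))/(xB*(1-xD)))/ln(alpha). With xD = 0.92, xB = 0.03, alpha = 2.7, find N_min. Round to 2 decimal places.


N_min = ln((xD*(1-xB))/(xB*(1-xD))) / ln(alpha)
Numerator inside ln: 0.8924 / 0.0024 = 371.833333
ln(371.833333) = 5.918446
ln(alpha) = ln(2.7) = 0.993252
N_min = 5.918446 / 0.993252 = 5.96


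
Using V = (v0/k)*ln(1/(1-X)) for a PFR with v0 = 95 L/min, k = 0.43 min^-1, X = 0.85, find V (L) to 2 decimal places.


V = (v0/k) * ln(1/(1-X))
V = (95/0.43) * ln(1/(1-0.85))
V = 220.930233 * ln(6.666667)
V = 220.930233 * 1.89712
V = 419.13 L


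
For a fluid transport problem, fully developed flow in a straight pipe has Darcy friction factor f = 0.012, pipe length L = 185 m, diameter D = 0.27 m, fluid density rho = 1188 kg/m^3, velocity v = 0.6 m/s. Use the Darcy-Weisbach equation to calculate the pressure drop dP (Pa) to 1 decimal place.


dP = f * (L/D) * (rho*v^2/2)
dP = 0.012 * (185/0.27) * (1188*0.6^2/2)
L/D = 685.18518519
rho*v^2/2 = 1188*0.36/2 = 213.84
dP = 0.012 * 685.18518519 * 213.84
dP = 1758.2 Pa


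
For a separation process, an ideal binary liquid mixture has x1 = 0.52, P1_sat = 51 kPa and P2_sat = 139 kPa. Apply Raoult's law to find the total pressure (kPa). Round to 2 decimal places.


P = x1*P1_sat + x2*P2_sat
x2 = 1 - x1 = 1 - 0.52 = 0.48
P = 0.52*51 + 0.48*139
P = 26.52 + 66.72
P = 93.24 kPa


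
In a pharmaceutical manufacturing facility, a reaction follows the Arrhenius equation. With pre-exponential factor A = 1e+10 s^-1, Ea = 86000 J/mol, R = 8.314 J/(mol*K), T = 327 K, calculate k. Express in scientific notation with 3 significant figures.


k = A * exp(-Ea/(R*T))
k = 1e+10 * exp(-86000 / (8.314 * 327))
k = 1e+10 * exp(-31.633022)
k = 1.83e-04


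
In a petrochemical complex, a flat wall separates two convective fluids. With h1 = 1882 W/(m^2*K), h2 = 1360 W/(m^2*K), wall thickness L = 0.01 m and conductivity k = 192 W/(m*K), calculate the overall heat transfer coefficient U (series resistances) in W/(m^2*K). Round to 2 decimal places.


1/U = 1/h1 + L/k + 1/h2
1/U = 1/1882 + 0.01/192 + 1/1360
1/U = 0.0005313496 + 5.20833e-05 + 0.0007352941
1/U = 0.001318727
U = 758.31 W/(m^2*K)


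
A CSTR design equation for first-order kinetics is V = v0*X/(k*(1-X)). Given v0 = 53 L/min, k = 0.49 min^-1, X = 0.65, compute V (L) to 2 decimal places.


V = v0 * X / (k * (1 - X))
V = 53 * 0.65 / (0.49 * (1 - 0.65))
V = 34.45 / (0.49 * 0.35)
V = 34.45 / 0.1715
V = 200.87 L


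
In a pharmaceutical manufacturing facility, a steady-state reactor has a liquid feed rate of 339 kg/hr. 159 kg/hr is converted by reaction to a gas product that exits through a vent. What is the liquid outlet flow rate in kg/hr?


Steady-state mass balance on the main outlet: F_out = F_in - F_removed
F_out = 339 - 159
F_out = 180 kg/hr


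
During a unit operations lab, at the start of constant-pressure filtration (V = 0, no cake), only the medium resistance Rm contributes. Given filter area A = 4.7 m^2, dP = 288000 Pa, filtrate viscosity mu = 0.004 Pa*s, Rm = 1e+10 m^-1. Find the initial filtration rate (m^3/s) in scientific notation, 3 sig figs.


rate = A * dP / (mu * Rm)
rate = 4.7 * 288000 / (0.004 * 1e+10)
rate = 1353600.0 / 4.000e+07
rate = 3.38e-02 m^3/s


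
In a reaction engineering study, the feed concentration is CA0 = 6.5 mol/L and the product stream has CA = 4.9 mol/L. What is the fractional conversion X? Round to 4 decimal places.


X = (CA0 - CA) / CA0
X = (6.5 - 4.9) / 6.5
X = 1.6 / 6.5
X = 0.2462


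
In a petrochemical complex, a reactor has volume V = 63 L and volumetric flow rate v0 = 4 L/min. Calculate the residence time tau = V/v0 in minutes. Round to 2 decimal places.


tau = V / v0
tau = 63 / 4
tau = 15.75 min


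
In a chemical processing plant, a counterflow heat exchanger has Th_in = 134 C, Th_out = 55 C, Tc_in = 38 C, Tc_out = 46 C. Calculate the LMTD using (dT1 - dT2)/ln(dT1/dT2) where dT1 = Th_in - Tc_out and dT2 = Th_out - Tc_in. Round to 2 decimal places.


dT1 = Th_in - Tc_out = 134 - 46 = 88
dT2 = Th_out - Tc_in = 55 - 38 = 17
LMTD = (dT1 - dT2) / ln(dT1/dT2)
LMTD = (88 - 17) / ln(88/17)
LMTD = 43.18 K


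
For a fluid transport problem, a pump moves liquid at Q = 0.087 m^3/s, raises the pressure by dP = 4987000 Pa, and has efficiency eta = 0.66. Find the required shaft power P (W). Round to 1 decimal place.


P = Q * dP / eta
P = 0.087 * 4987000 / 0.66
P = 433869.0 / 0.66
P = 657377.3 W


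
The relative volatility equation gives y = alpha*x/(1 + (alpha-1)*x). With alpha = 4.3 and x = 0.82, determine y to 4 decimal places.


y = alpha*x / (1 + (alpha-1)*x)
y = 4.3*0.82 / (1 + (4.3-1)*0.82)
y = 3.526 / (1 + 2.706)
y = 3.526 / 3.706
y = 0.9514


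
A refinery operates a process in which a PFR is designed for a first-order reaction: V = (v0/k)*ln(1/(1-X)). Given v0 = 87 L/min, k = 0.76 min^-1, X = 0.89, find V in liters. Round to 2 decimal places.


V = (v0/k) * ln(1/(1-X))
V = (87/0.76) * ln(1/(1-0.89))
V = 114.473684 * ln(9.090909)
V = 114.473684 * 2.207275
V = 252.67 L


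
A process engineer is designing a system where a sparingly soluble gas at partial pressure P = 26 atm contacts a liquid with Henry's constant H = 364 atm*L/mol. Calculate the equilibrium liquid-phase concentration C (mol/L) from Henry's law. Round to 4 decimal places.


C = P / H
C = 26 / 364
C = 0.0714 mol/L


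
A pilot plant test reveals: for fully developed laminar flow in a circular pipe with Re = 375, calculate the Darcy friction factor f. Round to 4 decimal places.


f = 64 / Re
f = 64 / 375
f = 0.1707


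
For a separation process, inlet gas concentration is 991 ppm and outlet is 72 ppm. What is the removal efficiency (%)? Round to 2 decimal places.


Efficiency = (G_in - G_out) / G_in * 100%
Efficiency = (991 - 72) / 991 * 100
Efficiency = 919 / 991 * 100
Efficiency = 92.73%


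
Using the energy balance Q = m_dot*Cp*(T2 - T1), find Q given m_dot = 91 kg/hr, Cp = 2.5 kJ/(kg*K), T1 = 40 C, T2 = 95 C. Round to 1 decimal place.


Q = m_dot * Cp * (T2 - T1)
Q = 91 * 2.5 * (95 - 40)
Q = 91 * 2.5 * 55
Q = 12512.5 kJ/hr


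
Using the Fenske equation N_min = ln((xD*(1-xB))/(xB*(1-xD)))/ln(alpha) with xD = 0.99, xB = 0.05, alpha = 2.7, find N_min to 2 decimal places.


N_min = ln((xD*(1-xB))/(xB*(1-xD))) / ln(alpha)
Numerator inside ln: 0.9405 / 0.0005 = 1881.0
ln(1881.0) = 7.539559
ln(alpha) = ln(2.7) = 0.993252
N_min = 7.539559 / 0.993252 = 7.59


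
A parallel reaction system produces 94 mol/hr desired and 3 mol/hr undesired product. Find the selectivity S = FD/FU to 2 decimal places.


S = desired product rate / undesired product rate
S = 94 / 3
S = 31.33


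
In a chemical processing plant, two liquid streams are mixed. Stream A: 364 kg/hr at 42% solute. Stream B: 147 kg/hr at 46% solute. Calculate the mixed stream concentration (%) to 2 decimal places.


Mass balance on solute: F1*x1 + F2*x2 = F3*x3
F3 = F1 + F2 = 364 + 147 = 511 kg/hr
x3 = (F1*x1 + F2*x2)/F3
x3 = (364*0.42 + 147*0.46) / 511
x3 = 43.15%


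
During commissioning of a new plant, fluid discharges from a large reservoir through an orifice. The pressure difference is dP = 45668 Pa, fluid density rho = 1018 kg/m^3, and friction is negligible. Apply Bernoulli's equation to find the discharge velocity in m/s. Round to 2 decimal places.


v = sqrt(2*dP/rho)
v = sqrt(2*45668/1018)
v = sqrt(89.721022)
v = 9.47 m/s


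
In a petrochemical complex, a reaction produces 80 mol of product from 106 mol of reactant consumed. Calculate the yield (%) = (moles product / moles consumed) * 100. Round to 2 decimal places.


Yield = (moles product / moles consumed) * 100%
Yield = (80 / 106) * 100
Yield = 0.7547 * 100
Yield = 75.47%


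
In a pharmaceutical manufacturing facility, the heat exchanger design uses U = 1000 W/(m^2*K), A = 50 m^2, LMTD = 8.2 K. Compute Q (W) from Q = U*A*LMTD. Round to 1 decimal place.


Q = U * A * LMTD
Q = 1000 * 50 * 8.2
Q = 410000.0 W


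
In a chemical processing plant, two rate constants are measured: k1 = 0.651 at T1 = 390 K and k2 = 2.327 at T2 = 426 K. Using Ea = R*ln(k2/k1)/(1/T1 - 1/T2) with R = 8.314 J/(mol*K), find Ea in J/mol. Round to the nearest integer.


Ea = R * ln(k2/k1) / (1/T1 - 1/T2)
ln(k2/k1) = ln(2.327/0.651) = 1.2738255
1/T1 - 1/T2 = 1/390 - 1/426 = 0.000216684724
Ea = 8.314 * 1.2738255 / 0.000216684724
Ea = 48876 J/mol


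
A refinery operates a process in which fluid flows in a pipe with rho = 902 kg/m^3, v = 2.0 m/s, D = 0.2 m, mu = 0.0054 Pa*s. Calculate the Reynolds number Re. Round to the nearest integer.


Re = rho * v * D / mu
Re = 902 * 2.0 * 0.2 / 0.0054
Re = 360.8 / 0.0054
Re = 66815


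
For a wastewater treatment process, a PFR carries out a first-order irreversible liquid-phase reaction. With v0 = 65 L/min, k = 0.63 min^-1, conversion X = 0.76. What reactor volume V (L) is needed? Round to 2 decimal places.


V = (v0/k) * ln(1/(1-X))
V = (65/0.63) * ln(1/(1-0.76))
V = 103.174603 * ln(4.166667)
V = 103.174603 * 1.427116
V = 147.24 L


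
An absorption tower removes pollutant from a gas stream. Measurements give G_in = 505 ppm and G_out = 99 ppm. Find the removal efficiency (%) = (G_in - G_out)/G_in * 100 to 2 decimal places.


Efficiency = (G_in - G_out) / G_in * 100%
Efficiency = (505 - 99) / 505 * 100
Efficiency = 406 / 505 * 100
Efficiency = 80.40%


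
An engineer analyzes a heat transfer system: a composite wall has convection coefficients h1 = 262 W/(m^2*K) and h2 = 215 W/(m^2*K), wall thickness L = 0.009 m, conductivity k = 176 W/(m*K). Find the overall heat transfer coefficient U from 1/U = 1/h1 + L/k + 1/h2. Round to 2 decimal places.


1/U = 1/h1 + L/k + 1/h2
1/U = 1/262 + 0.009/176 + 1/215
1/U = 0.0038167939 + 5.11364e-05 + 0.0046511628
1/U = 0.0085190931
U = 117.38 W/(m^2*K)


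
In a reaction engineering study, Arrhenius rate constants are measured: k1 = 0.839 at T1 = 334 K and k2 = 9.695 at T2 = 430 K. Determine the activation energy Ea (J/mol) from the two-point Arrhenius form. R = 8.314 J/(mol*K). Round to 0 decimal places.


Ea = R * ln(k2/k1) / (1/T1 - 1/T2)
ln(k2/k1) = ln(9.695/0.839) = 2.4471549
1/T1 - 1/T2 = 1/334 - 1/430 = 0.000668430581
Ea = 8.314 * 2.4471549 / 0.000668430581
Ea = 30438 J/mol


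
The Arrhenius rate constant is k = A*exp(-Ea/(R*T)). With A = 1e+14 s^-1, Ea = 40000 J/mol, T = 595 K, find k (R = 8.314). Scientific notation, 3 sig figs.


k = A * exp(-Ea/(R*T))
k = 1e+14 * exp(-40000 / (8.314 * 595))
k = 1e+14 * exp(-8.085986)
k = 3.08e+10


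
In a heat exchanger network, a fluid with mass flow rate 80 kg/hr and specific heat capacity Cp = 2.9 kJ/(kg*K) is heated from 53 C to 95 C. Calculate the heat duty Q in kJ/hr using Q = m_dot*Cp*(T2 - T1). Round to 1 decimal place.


Q = m_dot * Cp * (T2 - T1)
Q = 80 * 2.9 * (95 - 53)
Q = 80 * 2.9 * 42
Q = 9744.0 kJ/hr


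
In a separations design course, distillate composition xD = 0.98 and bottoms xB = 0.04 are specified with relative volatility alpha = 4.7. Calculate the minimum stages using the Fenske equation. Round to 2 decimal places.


N_min = ln((xD*(1-xB))/(xB*(1-xD))) / ln(alpha)
Numerator inside ln: 0.9408 / 0.0008 = 1176.0
ln(1176.0) = 7.069874
ln(alpha) = ln(4.7) = 1.547563
N_min = 7.069874 / 1.547563 = 4.57


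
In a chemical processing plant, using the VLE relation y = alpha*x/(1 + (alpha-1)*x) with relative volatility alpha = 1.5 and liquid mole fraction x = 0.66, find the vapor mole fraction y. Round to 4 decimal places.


y = alpha*x / (1 + (alpha-1)*x)
y = 1.5*0.66 / (1 + (1.5-1)*0.66)
y = 0.99 / (1 + 0.33)
y = 0.99 / 1.33
y = 0.7444


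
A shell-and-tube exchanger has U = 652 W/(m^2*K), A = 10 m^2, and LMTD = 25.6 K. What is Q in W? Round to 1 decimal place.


Q = U * A * LMTD
Q = 652 * 10 * 25.6
Q = 166912.0 W


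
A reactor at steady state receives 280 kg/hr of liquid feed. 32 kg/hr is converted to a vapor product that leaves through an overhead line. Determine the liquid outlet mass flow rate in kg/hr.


Steady-state mass balance on the main outlet: F_out = F_in - F_removed
F_out = 280 - 32
F_out = 248 kg/hr


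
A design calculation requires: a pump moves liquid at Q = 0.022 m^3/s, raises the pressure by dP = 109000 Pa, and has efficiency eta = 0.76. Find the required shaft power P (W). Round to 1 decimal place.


P = Q * dP / eta
P = 0.022 * 109000 / 0.76
P = 2398.0 / 0.76
P = 3155.3 W


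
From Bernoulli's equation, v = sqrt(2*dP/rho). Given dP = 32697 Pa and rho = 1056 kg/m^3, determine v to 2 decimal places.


v = sqrt(2*dP/rho)
v = sqrt(2*32697/1056)
v = sqrt(61.926136)
v = 7.87 m/s


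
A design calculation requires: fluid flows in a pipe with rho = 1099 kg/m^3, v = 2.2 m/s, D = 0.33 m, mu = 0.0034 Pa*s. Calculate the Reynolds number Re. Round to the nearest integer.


Re = rho * v * D / mu
Re = 1099 * 2.2 * 0.33 / 0.0034
Re = 797.874 / 0.0034
Re = 234669


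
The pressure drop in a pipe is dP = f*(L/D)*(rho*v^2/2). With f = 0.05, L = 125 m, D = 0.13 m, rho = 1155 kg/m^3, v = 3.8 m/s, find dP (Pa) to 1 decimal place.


dP = f * (L/D) * (rho*v^2/2)
dP = 0.05 * (125/0.13) * (1155*3.8^2/2)
L/D = 961.53846154
rho*v^2/2 = 1155*14.44/2 = 8339.1
dP = 0.05 * 961.53846154 * 8339.1
dP = 400918.3 Pa


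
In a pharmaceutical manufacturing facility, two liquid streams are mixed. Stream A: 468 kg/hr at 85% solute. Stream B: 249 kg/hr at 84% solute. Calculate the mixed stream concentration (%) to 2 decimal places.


Mass balance on solute: F1*x1 + F2*x2 = F3*x3
F3 = F1 + F2 = 468 + 249 = 717 kg/hr
x3 = (F1*x1 + F2*x2)/F3
x3 = (468*0.85 + 249*0.84) / 717
x3 = 84.65%


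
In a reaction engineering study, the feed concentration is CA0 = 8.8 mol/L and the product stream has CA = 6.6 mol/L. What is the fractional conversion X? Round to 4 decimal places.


X = (CA0 - CA) / CA0
X = (8.8 - 6.6) / 8.8
X = 2.2 / 8.8
X = 0.2500


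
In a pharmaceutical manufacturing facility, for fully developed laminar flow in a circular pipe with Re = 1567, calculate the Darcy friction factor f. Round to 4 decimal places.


f = 64 / Re
f = 64 / 1567
f = 0.0408


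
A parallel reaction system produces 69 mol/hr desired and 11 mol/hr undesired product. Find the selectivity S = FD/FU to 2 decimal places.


S = desired product rate / undesired product rate
S = 69 / 11
S = 6.27


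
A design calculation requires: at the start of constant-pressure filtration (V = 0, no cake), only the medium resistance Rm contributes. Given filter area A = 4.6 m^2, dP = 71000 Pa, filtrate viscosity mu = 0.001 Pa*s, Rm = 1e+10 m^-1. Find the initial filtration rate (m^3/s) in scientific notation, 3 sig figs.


rate = A * dP / (mu * Rm)
rate = 4.6 * 71000 / (0.001 * 1e+10)
rate = 326600.0 / 1.000e+07
rate = 3.27e-02 m^3/s


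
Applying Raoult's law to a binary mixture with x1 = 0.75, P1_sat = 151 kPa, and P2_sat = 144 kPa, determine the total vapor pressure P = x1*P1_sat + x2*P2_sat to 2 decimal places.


P = x1*P1_sat + x2*P2_sat
x2 = 1 - x1 = 1 - 0.75 = 0.25
P = 0.75*151 + 0.25*144
P = 113.25 + 36.0
P = 149.25 kPa


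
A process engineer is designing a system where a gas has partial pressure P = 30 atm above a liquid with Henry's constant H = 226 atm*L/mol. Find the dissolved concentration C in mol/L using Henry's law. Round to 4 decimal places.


C = P / H
C = 30 / 226
C = 0.1327 mol/L


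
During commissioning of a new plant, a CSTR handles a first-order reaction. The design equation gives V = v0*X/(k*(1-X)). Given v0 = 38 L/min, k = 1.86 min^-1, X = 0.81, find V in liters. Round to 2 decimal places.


V = v0 * X / (k * (1 - X))
V = 38 * 0.81 / (1.86 * (1 - 0.81))
V = 30.78 / (1.86 * 0.19)
V = 30.78 / 0.3534
V = 87.10 L


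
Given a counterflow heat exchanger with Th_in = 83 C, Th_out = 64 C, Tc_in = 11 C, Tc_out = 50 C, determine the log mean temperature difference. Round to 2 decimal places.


dT1 = Th_in - Tc_out = 83 - 50 = 33
dT2 = Th_out - Tc_in = 64 - 11 = 53
LMTD = (dT1 - dT2) / ln(dT1/dT2)
LMTD = (33 - 53) / ln(33/53)
LMTD = 42.21 K


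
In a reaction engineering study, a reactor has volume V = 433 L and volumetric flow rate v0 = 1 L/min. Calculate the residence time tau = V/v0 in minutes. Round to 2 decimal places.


tau = V / v0
tau = 433 / 1
tau = 433.00 min


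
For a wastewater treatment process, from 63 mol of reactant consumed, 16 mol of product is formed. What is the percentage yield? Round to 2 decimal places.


Yield = (moles product / moles consumed) * 100%
Yield = (16 / 63) * 100
Yield = 0.254 * 100
Yield = 25.40%


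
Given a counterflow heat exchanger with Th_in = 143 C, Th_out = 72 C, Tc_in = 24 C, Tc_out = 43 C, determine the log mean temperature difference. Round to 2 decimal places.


dT1 = Th_in - Tc_out = 143 - 43 = 100
dT2 = Th_out - Tc_in = 72 - 24 = 48
LMTD = (dT1 - dT2) / ln(dT1/dT2)
LMTD = (100 - 48) / ln(100/48)
LMTD = 70.85 K


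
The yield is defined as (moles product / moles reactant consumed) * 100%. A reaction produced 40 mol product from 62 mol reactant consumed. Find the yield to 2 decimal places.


Yield = (moles product / moles consumed) * 100%
Yield = (40 / 62) * 100
Yield = 0.6452 * 100
Yield = 64.52%


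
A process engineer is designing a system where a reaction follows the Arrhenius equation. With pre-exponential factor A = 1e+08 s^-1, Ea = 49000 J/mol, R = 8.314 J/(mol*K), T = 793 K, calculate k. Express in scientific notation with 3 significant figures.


k = A * exp(-Ea/(R*T))
k = 1e+08 * exp(-49000 / (8.314 * 793))
k = 1e+08 * exp(-7.432123)
k = 5.92e+04


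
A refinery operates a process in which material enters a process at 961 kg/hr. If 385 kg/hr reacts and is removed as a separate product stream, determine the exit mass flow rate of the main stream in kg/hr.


Steady-state mass balance on the main outlet: F_out = F_in - F_removed
F_out = 961 - 385
F_out = 576 kg/hr


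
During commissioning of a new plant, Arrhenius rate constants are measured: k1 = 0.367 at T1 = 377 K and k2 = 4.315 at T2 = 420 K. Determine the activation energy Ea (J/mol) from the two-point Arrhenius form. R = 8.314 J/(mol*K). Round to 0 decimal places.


Ea = R * ln(k2/k1) / (1/T1 - 1/T2)
ln(k2/k1) = ln(4.315/0.367) = 2.4644908
1/T1 - 1/T2 = 1/377 - 1/420 = 0.000271567513
Ea = 8.314 * 2.4644908 / 0.000271567513
Ea = 75450 J/mol


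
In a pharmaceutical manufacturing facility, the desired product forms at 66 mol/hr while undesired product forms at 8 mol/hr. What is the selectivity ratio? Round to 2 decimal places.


S = desired product rate / undesired product rate
S = 66 / 8
S = 8.25


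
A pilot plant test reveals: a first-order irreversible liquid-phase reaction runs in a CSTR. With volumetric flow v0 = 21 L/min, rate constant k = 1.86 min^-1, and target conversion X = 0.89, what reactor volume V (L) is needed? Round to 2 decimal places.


V = v0 * X / (k * (1 - X))
V = 21 * 0.89 / (1.86 * (1 - 0.89))
V = 18.69 / (1.86 * 0.11)
V = 18.69 / 0.2046
V = 91.35 L


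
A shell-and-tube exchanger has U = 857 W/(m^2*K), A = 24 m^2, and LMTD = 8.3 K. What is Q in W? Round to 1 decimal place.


Q = U * A * LMTD
Q = 857 * 24 * 8.3
Q = 170714.4 W


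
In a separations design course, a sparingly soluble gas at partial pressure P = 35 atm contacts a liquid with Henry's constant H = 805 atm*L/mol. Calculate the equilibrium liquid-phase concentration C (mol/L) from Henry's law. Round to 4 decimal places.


C = P / H
C = 35 / 805
C = 0.0435 mol/L


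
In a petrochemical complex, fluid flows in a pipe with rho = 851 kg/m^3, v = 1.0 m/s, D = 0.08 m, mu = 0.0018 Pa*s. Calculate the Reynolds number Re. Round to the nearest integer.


Re = rho * v * D / mu
Re = 851 * 1.0 * 0.08 / 0.0018
Re = 68.08 / 0.0018
Re = 37822


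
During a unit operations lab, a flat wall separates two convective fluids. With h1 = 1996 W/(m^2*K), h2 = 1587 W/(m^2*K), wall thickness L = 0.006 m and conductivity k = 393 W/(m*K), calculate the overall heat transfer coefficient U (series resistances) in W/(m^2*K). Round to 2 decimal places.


1/U = 1/h1 + L/k + 1/h2
1/U = 1/1996 + 0.006/393 + 1/1587
1/U = 0.000501002 + 1.52672e-05 + 0.0006301197
1/U = 0.0011463889
U = 872.30 W/(m^2*K)


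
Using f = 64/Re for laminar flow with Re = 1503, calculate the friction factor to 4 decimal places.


f = 64 / Re
f = 64 / 1503
f = 0.0426


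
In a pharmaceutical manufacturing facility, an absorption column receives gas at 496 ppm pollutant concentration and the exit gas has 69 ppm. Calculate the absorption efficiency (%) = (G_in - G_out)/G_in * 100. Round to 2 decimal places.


Efficiency = (G_in - G_out) / G_in * 100%
Efficiency = (496 - 69) / 496 * 100
Efficiency = 427 / 496 * 100
Efficiency = 86.09%


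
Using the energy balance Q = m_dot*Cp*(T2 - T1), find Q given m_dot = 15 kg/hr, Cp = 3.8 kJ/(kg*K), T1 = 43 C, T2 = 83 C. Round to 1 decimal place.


Q = m_dot * Cp * (T2 - T1)
Q = 15 * 3.8 * (83 - 43)
Q = 15 * 3.8 * 40
Q = 2280.0 kJ/hr


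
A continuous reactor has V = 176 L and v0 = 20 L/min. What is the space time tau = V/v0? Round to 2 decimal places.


tau = V / v0
tau = 176 / 20
tau = 8.80 min


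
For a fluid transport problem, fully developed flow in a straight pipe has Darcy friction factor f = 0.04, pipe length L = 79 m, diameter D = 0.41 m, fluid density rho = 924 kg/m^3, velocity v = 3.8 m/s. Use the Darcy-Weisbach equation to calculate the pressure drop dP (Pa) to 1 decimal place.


dP = f * (L/D) * (rho*v^2/2)
dP = 0.04 * (79/0.41) * (924*3.8^2/2)
L/D = 192.68292683
rho*v^2/2 = 924*14.44/2 = 6671.28
dP = 0.04 * 192.68292683 * 6671.28
dP = 51417.7 Pa


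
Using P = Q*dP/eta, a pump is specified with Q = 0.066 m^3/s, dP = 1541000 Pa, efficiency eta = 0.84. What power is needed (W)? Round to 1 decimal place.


P = Q * dP / eta
P = 0.066 * 1541000 / 0.84
P = 101706.0 / 0.84
P = 121078.6 W


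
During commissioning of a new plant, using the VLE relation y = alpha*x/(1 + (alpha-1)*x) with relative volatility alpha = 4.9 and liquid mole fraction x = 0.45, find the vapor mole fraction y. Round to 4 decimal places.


y = alpha*x / (1 + (alpha-1)*x)
y = 4.9*0.45 / (1 + (4.9-1)*0.45)
y = 2.205 / (1 + 1.755)
y = 2.205 / 2.755
y = 0.8004


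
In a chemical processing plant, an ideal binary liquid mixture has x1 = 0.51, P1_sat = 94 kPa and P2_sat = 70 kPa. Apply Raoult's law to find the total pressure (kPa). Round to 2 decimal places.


P = x1*P1_sat + x2*P2_sat
x2 = 1 - x1 = 1 - 0.51 = 0.49
P = 0.51*94 + 0.49*70
P = 47.94 + 34.3
P = 82.24 kPa


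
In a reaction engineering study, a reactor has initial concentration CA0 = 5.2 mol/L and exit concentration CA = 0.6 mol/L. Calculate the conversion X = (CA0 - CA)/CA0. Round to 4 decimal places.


X = (CA0 - CA) / CA0
X = (5.2 - 0.6) / 5.2
X = 4.6 / 5.2
X = 0.8846


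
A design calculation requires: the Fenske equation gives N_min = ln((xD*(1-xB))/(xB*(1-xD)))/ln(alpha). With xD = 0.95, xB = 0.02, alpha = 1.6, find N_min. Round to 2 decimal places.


N_min = ln((xD*(1-xB))/(xB*(1-xD))) / ln(alpha)
Numerator inside ln: 0.931 / 0.001 = 931.0
ln(931.0) = 6.836259
ln(alpha) = ln(1.6) = 0.470004
N_min = 6.836259 / 0.470004 = 14.55


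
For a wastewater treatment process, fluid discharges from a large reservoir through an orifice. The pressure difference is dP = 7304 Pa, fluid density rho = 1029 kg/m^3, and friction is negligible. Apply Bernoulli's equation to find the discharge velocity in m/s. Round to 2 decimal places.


v = sqrt(2*dP/rho)
v = sqrt(2*7304/1029)
v = sqrt(14.196307)
v = 3.77 m/s


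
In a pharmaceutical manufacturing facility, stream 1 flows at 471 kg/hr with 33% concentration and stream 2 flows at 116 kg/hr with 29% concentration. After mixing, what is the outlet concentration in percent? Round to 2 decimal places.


Mass balance on solute: F1*x1 + F2*x2 = F3*x3
F3 = F1 + F2 = 471 + 116 = 587 kg/hr
x3 = (F1*x1 + F2*x2)/F3
x3 = (471*0.33 + 116*0.29) / 587
x3 = 32.21%


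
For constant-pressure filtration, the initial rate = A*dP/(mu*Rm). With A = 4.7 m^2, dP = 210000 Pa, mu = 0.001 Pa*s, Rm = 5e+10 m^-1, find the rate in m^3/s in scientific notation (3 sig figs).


rate = A * dP / (mu * Rm)
rate = 4.7 * 210000 / (0.001 * 5e+10)
rate = 987000.0 / 5.000e+07
rate = 1.97e-02 m^3/s


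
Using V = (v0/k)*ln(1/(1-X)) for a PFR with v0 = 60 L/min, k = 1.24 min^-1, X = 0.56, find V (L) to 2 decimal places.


V = (v0/k) * ln(1/(1-X))
V = (60/1.24) * ln(1/(1-0.56))
V = 48.387097 * ln(2.272727)
V = 48.387097 * 0.82098
V = 39.72 L


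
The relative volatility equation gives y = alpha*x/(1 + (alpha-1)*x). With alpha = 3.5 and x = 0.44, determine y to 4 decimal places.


y = alpha*x / (1 + (alpha-1)*x)
y = 3.5*0.44 / (1 + (3.5-1)*0.44)
y = 1.54 / (1 + 1.1)
y = 1.54 / 2.1
y = 0.7333


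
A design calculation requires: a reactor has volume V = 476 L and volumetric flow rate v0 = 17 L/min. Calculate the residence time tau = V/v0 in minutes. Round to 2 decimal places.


tau = V / v0
tau = 476 / 17
tau = 28.00 min


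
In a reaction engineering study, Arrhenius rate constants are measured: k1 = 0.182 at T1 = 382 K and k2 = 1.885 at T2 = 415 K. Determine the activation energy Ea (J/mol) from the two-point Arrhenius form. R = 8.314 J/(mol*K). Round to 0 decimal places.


Ea = R * ln(k2/k1) / (1/T1 - 1/T2)
ln(k2/k1) = ln(1.885/0.182) = 2.3376764
1/T1 - 1/T2 = 1/382 - 1/415 = 0.000208162493
Ea = 8.314 * 2.3376764 / 0.000208162493
Ea = 93367 J/mol


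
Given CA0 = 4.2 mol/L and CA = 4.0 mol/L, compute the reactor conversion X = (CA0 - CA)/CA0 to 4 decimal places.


X = (CA0 - CA) / CA0
X = (4.2 - 4.0) / 4.2
X = 0.2 / 4.2
X = 0.0476


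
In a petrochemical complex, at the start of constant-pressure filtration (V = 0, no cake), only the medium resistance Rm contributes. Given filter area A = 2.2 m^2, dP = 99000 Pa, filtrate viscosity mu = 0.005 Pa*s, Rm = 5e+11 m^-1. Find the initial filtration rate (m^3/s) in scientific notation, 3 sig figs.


rate = A * dP / (mu * Rm)
rate = 2.2 * 99000 / (0.005 * 5e+11)
rate = 217800.0 / 2.500e+09
rate = 8.71e-05 m^3/s


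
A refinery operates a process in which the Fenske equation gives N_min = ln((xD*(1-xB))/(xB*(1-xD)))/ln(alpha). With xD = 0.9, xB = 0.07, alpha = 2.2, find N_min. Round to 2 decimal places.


N_min = ln((xD*(1-xB))/(xB*(1-xD))) / ln(alpha)
Numerator inside ln: 0.837 / 0.007 = 119.571429
ln(119.571429) = 4.783914
ln(alpha) = ln(2.2) = 0.788457
N_min = 4.783914 / 0.788457 = 6.07


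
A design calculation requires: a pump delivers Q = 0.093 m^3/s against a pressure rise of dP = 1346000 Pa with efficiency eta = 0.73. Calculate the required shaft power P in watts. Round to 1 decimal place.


P = Q * dP / eta
P = 0.093 * 1346000 / 0.73
P = 125178.0 / 0.73
P = 171476.7 W


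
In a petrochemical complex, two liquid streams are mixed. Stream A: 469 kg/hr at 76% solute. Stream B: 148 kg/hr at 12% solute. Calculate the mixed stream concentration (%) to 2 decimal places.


Mass balance on solute: F1*x1 + F2*x2 = F3*x3
F3 = F1 + F2 = 469 + 148 = 617 kg/hr
x3 = (F1*x1 + F2*x2)/F3
x3 = (469*0.76 + 148*0.12) / 617
x3 = 60.65%
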